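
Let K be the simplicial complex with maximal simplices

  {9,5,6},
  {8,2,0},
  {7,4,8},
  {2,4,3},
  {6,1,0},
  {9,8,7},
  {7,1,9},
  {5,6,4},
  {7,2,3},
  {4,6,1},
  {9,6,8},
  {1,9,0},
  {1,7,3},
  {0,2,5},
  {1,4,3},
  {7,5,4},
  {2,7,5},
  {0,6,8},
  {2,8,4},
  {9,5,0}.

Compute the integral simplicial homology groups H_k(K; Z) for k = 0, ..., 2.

H_0 = Z,  H_1 = Z ⊕ Z/2,  H_2 = 0.

Take the total order 0 < 1 < 2 < 3 < 4 < 5 < 6 < 7 < 8 < 9 on the vertex set. Then K (dimension 2) consists of the simplices:

  0-simplices (10): [0], [1], [2], [3], [4], [5], [6], [7], [8], [9]
  1-simplices (30): (30 of them)
  2-simplices (20): (20 of them)

giving chain groups C_0 ≅ Z^10, C_1 ≅ Z^30, C_2 ≅ Z^20.

The boundary map ∂_1: C_1 → C_0 maps an edge to its endpoints' difference, ∂[p,q] = q − p.
The resulting 10×30 matrix has rank 9, and its Smith normal form has invariant factors (1,1,1,1,1,1,1,1,1).

Boundary ∂_2: C_2 → C_1 sends each 2-simplex [p,q,r] to [q,r] − [p,r] + [p,q]. For instance
  ∂[4,7,8] = [7,8] − [4,8] + [4,7],
  ∂[0,2,8] = [2,8] − [0,8] + [0,2].
As a 30×20 matrix over Z this has rank 20, with invariant factors (1,1,1,1,1,1,1,1,1,1,1,1,1,1,1,1,1,1,1,2).

Now H_k = ker ∂_k / im ∂_{k+1}, so:

  H_0: rank C_0 − rank ∂_1 = 10 − 9 = 1, and the invariant factors of ∂_1 are all 1, so H_0 = Z.
  H_1: rank ker ∂_1 − rank ∂_2 = (30 − 9) − 20 = 1, and ∂_2 has invariant factor 2 > 1, so H_1 = Z ⊕ Z/2.
  H_2: rank ker ∂_2 − rank ∂_3 = (20 − 20) − 0 = 0, and there is no ∂_3, so H_2 = 0.

(K is a triangulation of the Klein bottle.)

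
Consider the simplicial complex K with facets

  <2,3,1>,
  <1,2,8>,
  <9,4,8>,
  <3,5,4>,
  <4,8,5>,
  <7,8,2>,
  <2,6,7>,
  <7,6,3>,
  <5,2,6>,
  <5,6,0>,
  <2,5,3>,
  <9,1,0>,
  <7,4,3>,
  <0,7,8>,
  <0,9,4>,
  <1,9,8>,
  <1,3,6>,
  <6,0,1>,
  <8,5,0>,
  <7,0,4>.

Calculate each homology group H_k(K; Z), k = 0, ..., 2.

Fix the vertex order 0 < 1 < 2 < 3 < 4 < 5 < 6 < 7 < 8 < 9 and write every simplex with vertices in increasing order. Then dim K = 2 and the simplices of K are:

  0-simplices (10): [0], [1], [2], [3], [4], [5], [6], [7], [8], [9]
  1-simplices (30): (30 of them)
  2-simplices (20): (20 of them)

Hence C_0 ≅ Z^10, C_1 ≅ Z^30, C_2 ≅ Z^20.

The boundary map ∂_1: C_1 → C_0 sends each edge [p,q] (with p < q) to q − p.
The 10×30 boundary matrix has rank 9 and Smith normal form diag(1,1,1,1,1,1,1,1,1).

The boundary map ∂_2: C_2 → C_1 acts by ∂[p,q,r] = [q,r] − [p,r] + [p,q]. For instance
  ∂[0,7,8] = [7,8] − [0,8] + [0,7],
  ∂[2,7,8] = [7,8] − [2,8] + [2,7].
This gives a 30×20 integer matrix of rank 20; reducing to Smith normal form yields diagonal entries (1,1,1,1,1,1,1,1,1,1,1,1,1,1,1,1,1,1,1,2).

From H_k ≅ ker(∂_k) / im(∂_{k+1}) we obtain:

  H_0: rank C_0 − rank ∂_1 = 10 − 9 = 1, and the invariant factors of ∂_1 are all 1, so H_0 ≅ Z.
  H_1: rank ker ∂_1 − rank ∂_2 = (30 − 9) − 20 = 1, and ∂_2 has invariant factor 2 > 1, so H_1 ≅ Z ⊕ Z/2Z.
  H_2: rank ker ∂_2 − rank ∂_3 = (20 − 20) − 0 = 0, and there is no ∂_3, so H_2 ≅ 0.

As a check, the Euler characteristic is 10 − 30 + 20 = 0, which agrees with 1 − 1 + 0 = 0.

H_0 = Z,  H_1 = Z ⊕ Z/2Z,  H_2 = 0.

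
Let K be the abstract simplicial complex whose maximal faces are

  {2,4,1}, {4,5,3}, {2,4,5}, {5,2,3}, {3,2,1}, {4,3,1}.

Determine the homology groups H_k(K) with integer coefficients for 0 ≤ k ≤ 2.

We work with the vertex ordering 1 < 2 < 3 < 4 < 5. The simplices of K, each written with vertices in increasing order, are:

  0-simplices (5): [1], [2], [3], [4], [5]
  1-simplices (9): [1,2], [1,3], [1,4], [2,3], [2,4], [2,5], [3,4], [3,5], [4,5]
  2-simplices (6): [1,2,3], [1,2,4], [1,3,4], [2,3,5], [2,4,5], [3,4,5]

giving chain groups C_0 ≅ Z^5, C_1 ≅ Z^9, C_2 ≅ Z^6.

The boundary map ∂_1: C_1 → C_0 is given by ∂[p,q] = [q] − [p]. For instance
  ∂[2,3] = [3] − [2].
This gives a 5×9 integer matrix of rank 4; reducing to Smith normal form yields diagonal entries (1,1,1,1).

The boundary map ∂_2: C_2 → C_1 acts by ∂[p,q,r] = [q,r] − [p,r] + [p,q]. For instance
  ∂[1,2,4] = [2,4] − [1,4] + [1,2],
  ∂[3,4,5] = [4,5] − [3,5] + [3,4].
This gives a 9×6 integer matrix of rank 5; reducing to Smith normal form yields diagonal entries (1,1,1,1,1).

From H_k ≅ ker(∂_k) / im(∂_{k+1}) we obtain:

  H_0: rank C_0 − rank ∂_1 = 5 − 4 = 1, and the invariant factors of ∂_1 are all 1, so H_0 = Z.
  H_1: rank ker ∂_1 − rank ∂_2 = (9 − 4) − 5 = 0, and the invariant factors of ∂_2 are all 1, so H_1 = 0.
  H_2: rank ker ∂_2 − rank ∂_3 = (6 − 5) − 0 = 1, and there is no ∂_3, so H_2 = Z.

As a check, the Euler characteristic is 5 − 9 + 6 = 2, which agrees with 1 − 0 + 1 = 2.

H_0 ≅ Z,  H_1 = 0,  H_2 ≅ Z.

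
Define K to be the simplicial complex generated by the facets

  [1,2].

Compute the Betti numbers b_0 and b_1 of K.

b_0 = 1, b_1 = 0.

Take the total order 1 < 2 on the vertex set. Then K (dimension 1) consists of the simplices:

  0-simplices (2): [1], [2]
  1-simplices (1): [1,2]

Hence C_0 ≅ Z^2, C_1 ≅ Z^1.

The boundary map ∂_1: C_1 → C_0 is given by ∂[p,q] = [q] − [p].
The 2×1 boundary matrix has rank 1 and Smith normal form diag(1).

Computing H_k = (kernel of ∂_k) / (image of ∂_{k+1}):

  H_0: rank C_0 − rank ∂_1 = 2 − 1 = 1, and the invariant factors of ∂_1 are all 1, so H_0 ≅ Z.
  H_1: rank ker ∂_1 − rank ∂_2 = (1 − 1) − 0 = 0, and there is no ∂_2, so H_1 ≅ 0.

Hence the Betti numbers are b_0 = 1, b_1 = 0.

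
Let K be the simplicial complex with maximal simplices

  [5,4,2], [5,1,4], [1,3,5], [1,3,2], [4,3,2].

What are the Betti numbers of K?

Fix the vertex order 1 < 2 < 3 < 4 < 5 and write every simplex with vertices in increasing order. Then dim K = 2 and the simplices of K are:

  0-simplices (5): [1], [2], [3], [4], [5]
  1-simplices (10): [1,2], [1,3], [1,4], [1,5], [2,3], [2,4], [2,5], [3,4], [3,5], [4,5]
  2-simplices (5): [1,2,3], [1,3,5], [1,4,5], [2,3,4], [2,4,5]

giving chain groups C_0 ≅ Z^5, C_1 ≅ Z^10, C_2 ≅ Z^5.

The boundary map ∂_1: C_1 → C_0 maps an edge to its endpoints' difference, ∂[p,q] = q − p.
The resulting 5×10 matrix has rank 4, and its Smith normal form has invariant factors (1,1,1,1).

Boundary ∂_2: C_2 → C_1 maps a triangle to the signed sum of its edges. For instance
  ∂[1,4,5] = [4,5] − [1,5] + [1,4],
  ∂[2,4,5] = [4,5] − [2,5] + [2,4].
The resulting 10×5 matrix has rank 5, and its Smith normal form has invariant factors (1,1,1,1,1).

From H_k ≅ ker(∂_k) / im(∂_{k+1}) we obtain:

  H_0: rank C_0 − rank ∂_1 = 5 − 4 = 1, and the invariant factors of ∂_1 are all 1, so H_0 ≅ Z.
  H_1: rank ker ∂_1 − rank ∂_2 = (10 − 4) − 5 = 1, and the invariant factors of ∂_2 are all 1, so H_1 ≅ Z.
  H_2: rank ker ∂_2 − rank ∂_3 = (5 − 5) − 0 = 0, and there is no ∂_3, so H_2 ≅ 0.

As a check, the Euler characteristic is 5 − 10 + 5 = 0, which agrees with 1 − 1 + 0 = 0.

Hence the Betti numbers are b_0 = 1, b_1 = 1, b_2 = 0.

b_0 = 1, b_1 = 1, b_2 = 0.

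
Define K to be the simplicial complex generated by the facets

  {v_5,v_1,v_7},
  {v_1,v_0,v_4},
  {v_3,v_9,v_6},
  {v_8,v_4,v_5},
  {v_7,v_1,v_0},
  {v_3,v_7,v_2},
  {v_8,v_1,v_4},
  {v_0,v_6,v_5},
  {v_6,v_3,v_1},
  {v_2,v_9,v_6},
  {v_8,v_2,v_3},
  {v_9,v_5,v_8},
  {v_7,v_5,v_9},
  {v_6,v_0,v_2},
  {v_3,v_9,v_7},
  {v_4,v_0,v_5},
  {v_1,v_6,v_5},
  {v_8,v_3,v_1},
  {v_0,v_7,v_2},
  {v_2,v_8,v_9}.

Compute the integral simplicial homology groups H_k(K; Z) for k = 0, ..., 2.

H_0 = Z,  H_1 = Z ⊕ Z/2Z,  H_2 = 0.

Fix the vertex order v_0 < v_1 < v_2 < v_3 < v_4 < v_5 < v_6 < v_7 < v_8 < v_9 and write every simplex with vertices in increasing order. Then dim K = 2 and the simplices of K are:

  0-simplices (10): [v_0], [v_1], [v_2], [v_3], [v_4], [v_5], [v_6], [v_7], [v_8], [v_9]
  1-simplices (30): (30 of them)
  2-simplices (20): (20 of them)

giving chain groups C_0 ≅ Z^10, C_1 ≅ Z^30, C_2 ≅ Z^20.

The boundary map ∂_1: C_1 → C_0 sends each edge [p,q] (with p < q) to q − p.
The 10×30 boundary matrix has rank 9 and Smith normal form diag(1,1,1,1,1,1,1,1,1).

The boundary map ∂_2: C_2 → C_1 acts by ∂[p,q,r] = [q,r] − [p,r] + [p,q]. For instance
  ∂[v_2,v_8,v_9] = [v_8,v_9] − [v_2,v_9] + [v_2,v_8],
  ∂[v_0,v_2,v_6] = [v_2,v_6] − [v_0,v_6] + [v_0,v_2].
This gives a 30×20 integer matrix of rank 20; reducing to Smith normal form yields diagonal entries (1,1,1,1,1,1,1,1,1,1,1,1,1,1,1,1,1,1,1,2).

Computing H_k = (kernel of ∂_k) / (image of ∂_{k+1}):

  H_0: rank C_0 − rank ∂_1 = 10 − 9 = 1, and the invariant factors of ∂_1 are all 1, so H_0 = Z.
  H_1: rank ker ∂_1 − rank ∂_2 = (30 − 9) − 20 = 1, and ∂_2 has invariant factor 2 > 1, so H_1 = Z ⊕ Z/2Z.
  H_2: rank ker ∂_2 − rank ∂_3 = (20 − 20) − 0 = 0, and there is no ∂_3, so H_2 = 0.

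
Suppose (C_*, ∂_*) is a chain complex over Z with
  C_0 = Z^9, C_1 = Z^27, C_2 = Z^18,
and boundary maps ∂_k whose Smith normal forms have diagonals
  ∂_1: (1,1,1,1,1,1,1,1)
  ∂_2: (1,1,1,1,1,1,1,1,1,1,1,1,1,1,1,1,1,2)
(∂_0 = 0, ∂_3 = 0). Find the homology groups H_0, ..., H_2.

H_0 ≅ Z,  H_1 ≅ Z ⊕ Z_2,  H_2 = 0.

H_0: b_0 = 9 − 0 − 8 = 1; torsion from ∂_1 factors > 1: none. So H_0 ≅ Z.
H_1: b_1 = 27 − 8 − 18 = 1; torsion from ∂_2 factors > 1: [2]. So H_1 ≅ Z ⊕ Z_2.
H_2: b_2 = 18 − 18 − 0 = 0; torsion from ∂_3 factors > 1: none. So H_2 ≅ 0.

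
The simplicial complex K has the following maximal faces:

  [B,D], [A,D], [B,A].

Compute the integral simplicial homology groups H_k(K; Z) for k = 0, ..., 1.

K has 3 vertices, 3 edges.
rank ∂_0 = 0, rank ∂_1 = 2 ⇒ b_0 = 3 − 0 − 2 = 1; all invariant factors of ∂_1 are 1 so no torsion. So H_0 ≅ Z.
rank ∂_1 = 2, rank ∂_2 = 0 ⇒ b_1 = 3 − 2 − 0 = 1. So H_1 ≅ Z.

H_0 = Z,  H_1 = Z.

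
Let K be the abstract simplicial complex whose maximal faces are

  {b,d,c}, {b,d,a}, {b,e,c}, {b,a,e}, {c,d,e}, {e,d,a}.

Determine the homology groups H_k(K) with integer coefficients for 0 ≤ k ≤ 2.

H_0 ≅ Z,  H_1 = 0,  H_2 ≅ Z.

Order the vertices as a < b < c < d < e. Listing each simplex with vertices in this order, K has dimension 2 with simplices:

  0-simplices (5): a, b, c, d, e
  1-simplices (9): ab, ad, ae, bc, bd, be, cd, ce, de
  2-simplices (6): abd, abe, ade, bcd, bce, cde

Hence C_0 ≅ Z^5, C_1 ≅ Z^9, C_2 ≅ Z^6.

The boundary map ∂_1: C_1 → C_0 sends each edge [p,q] (with p < q) to q − p. For instance
  ∂cd = d − c.
As a 5×9 matrix over Z this has rank 4, with invariant factors (1,1,1,1).

Boundary ∂_2: C_2 → C_1 maps a triangle to the signed sum of its edges. For instance
  ∂bcd = cd − bd + bc,
  ∂ade = de − ae + ad.
This gives a 9×6 integer matrix of rank 5; reducing to Smith normal form yields diagonal entries (1,1,1,1,1).

Computing H_k = (kernel of ∂_k) / (image of ∂_{k+1}):

  H_0: rank C_0 − rank ∂_1 = 5 − 4 = 1, and the invariant factors of ∂_1 are all 1, so H_0 = Z.
  H_1: rank ker ∂_1 − rank ∂_2 = (9 − 4) − 5 = 0, and the invariant factors of ∂_2 are all 1, so H_1 = 0.
  H_2: rank ker ∂_2 − rank ∂_3 = (6 − 5) − 0 = 1, and there is no ∂_3, so H_2 = Z.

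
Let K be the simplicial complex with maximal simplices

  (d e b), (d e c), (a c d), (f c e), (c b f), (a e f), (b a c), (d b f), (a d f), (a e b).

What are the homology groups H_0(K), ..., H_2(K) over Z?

We work with the vertex ordering a < b < c < d < e < f. The simplices of K, each written with vertices in increasing order, are:

  0-simplices (6): a, b, c, d, e, f
  1-simplices (15): ab, ac, ad, ae, af, bc, bd, be, bf, cd, ce, cf, de, df, ef
  2-simplices (10): abc, abe, acd, adf, aef, bcf, bde, bdf, cde, cef

giving chain groups C_0 ≅ Z^6, C_1 ≅ Z^15, C_2 ≅ Z^10.

∂_1: C_1 → C_0 is given by ∂[p,q] = [q] − [p].
The resulting 6×15 matrix has rank 5, and its Smith normal form has invariant factors (1,1,1,1,1).

The boundary map ∂_2: C_2 → C_1 sends each 2-simplex [p,q,r] to [q,r] − [p,r] + [p,q]. For instance
  ∂acd = cd − ad + ac,
  ∂abe = be − ae + ab.
The 15×10 boundary matrix has rank 10 and Smith normal form diag(1,1,1,1,1,1,1,1,1,2).

Now H_k = ker ∂_k / im ∂_{k+1}, so:

  H_0: rank C_0 − rank ∂_1 = 6 − 5 = 1, and the invariant factors of ∂_1 are all 1, so H_0 = Z.
  H_1: rank ker ∂_1 − rank ∂_2 = (15 − 5) − 10 = 0, and ∂_2 has invariant factor 2 > 1, so H_1 = Z/2.
  H_2: rank ker ∂_2 − rank ∂_3 = (10 − 10) − 0 = 0, and there is no ∂_3, so H_2 = 0.

As a check, the Euler characteristic is 6 − 15 + 10 = 1, which agrees with 1 − 0 + 0 = 1.

H_0 ≅ Z,  H_1 ≅ Z/2,  H_2 = 0.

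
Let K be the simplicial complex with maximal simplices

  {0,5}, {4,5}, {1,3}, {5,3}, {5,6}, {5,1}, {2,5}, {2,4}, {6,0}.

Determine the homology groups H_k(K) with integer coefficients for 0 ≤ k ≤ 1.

H_0 ≅ Z,  H_1 ≅ Z^3.

We work with the vertex ordering 0 < 1 < 2 < 3 < 4 < 5 < 6. The simplices of K, each written with vertices in increasing order, are:

  0-simplices (7): [0], [1], [2], [3], [4], [5], [6]
  1-simplices (9): [0,5], [0,6], [1,3], [1,5], [2,4], [2,5], [3,5], [4,5], [5,6]

giving chain groups C_0 ≅ Z^7, C_1 ≅ Z^9.

∂_1: C_1 → C_0 maps an edge to its endpoints' difference, ∂[p,q] = q − p.
The resulting 7×9 matrix has rank 6, and its Smith normal form has invariant factors (1,1,1,1,1,1).

Now H_k = ker ∂_k / im ∂_{k+1}, so:

  H_0: rank C_0 − rank ∂_1 = 7 − 6 = 1, and the invariant factors of ∂_1 are all 1, so H_0 ≅ Z.
  H_1: rank ker ∂_1 − rank ∂_2 = (9 − 6) − 0 = 3, and there is no ∂_2, so H_1 ≅ Z^3.

As a check, the Euler characteristic is 7 − 9 = -2, which agrees with 1 − 3 = -2.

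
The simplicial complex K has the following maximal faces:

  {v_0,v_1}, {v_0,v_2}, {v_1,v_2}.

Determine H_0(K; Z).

K has 3 vertices, 3 edges.
rank ∂_0 = 0, rank ∂_1 = 2 ⇒ b_0 = 3 − 0 − 2 = 1; all invariant factors of ∂_1 are 1 so no torsion. So H_0 ≅ Z.

H_0 ≅ Z.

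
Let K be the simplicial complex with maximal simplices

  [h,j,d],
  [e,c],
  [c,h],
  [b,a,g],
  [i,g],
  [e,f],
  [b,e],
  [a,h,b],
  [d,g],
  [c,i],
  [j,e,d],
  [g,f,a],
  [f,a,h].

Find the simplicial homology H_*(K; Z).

K has 10 vertices, 20 edges, 6 triangles.
rank ∂_0 = 0, rank ∂_1 = 9 ⇒ b_0 = 10 − 0 − 9 = 1; all invariant factors of ∂_1 are 1 so no torsion. So H_0 ≅ Z.
rank ∂_1 = 9, rank ∂_2 = 6 ⇒ b_1 = 20 − 9 − 6 = 5; all invariant factors of ∂_2 are 1 so no torsion. So H_1 ≅ Z^5.
rank ∂_2 = 6, rank ∂_3 = 0 ⇒ b_2 = 6 − 6 − 0 = 0. So H_2 ≅ 0.

H_0 ≅ Z,  H_1 ≅ Z^5,  H_2 = 0.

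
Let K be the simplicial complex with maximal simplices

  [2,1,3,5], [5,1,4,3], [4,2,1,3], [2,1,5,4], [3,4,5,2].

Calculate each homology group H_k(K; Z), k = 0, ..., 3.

H_0 = Z,  H_1 = 0,  H_2 = 0,  H_3 = Z.

We work with the vertex ordering 1 < 2 < 3 < 4 < 5. The simplices of K, each written with vertices in increasing order, are:

  0-simplices (5): [1], [2], [3], [4], [5]
  1-simplices (10): [1,2], [1,3], [1,4], [1,5], [2,3], [2,4], [2,5], [3,4], [3,5], [4,5]
  2-simplices (10): [1,2,3], [1,2,4], [1,2,5], [1,3,4], [1,3,5], [1,4,5], [2,3,4], [2,3,5], [2,4,5], [3,4,5]
  3-simplices (5): [1,2,3,4], [1,2,3,5], [1,2,4,5], [1,3,4,5], [2,3,4,5]

Hence C_0 ≅ Z^5, C_1 ≅ Z^10, C_2 ≅ Z^10, C_3 ≅ Z^5.

Boundary ∂_1: C_1 → C_0 is given by ∂[p,q] = [q] − [p].
The 5×10 boundary matrix has rank 4 and Smith normal form diag(1,1,1,1).

Boundary ∂_2: C_2 → C_1 sends each 2-simplex [p,q,r] to [q,r] − [p,r] + [p,q]. For instance
  ∂[2,3,4] = [3,4] − [2,4] + [2,3],
  ∂[2,3,5] = [3,5] − [2,5] + [2,3].
As a 10×10 matrix over Z this has rank 6, with invariant factors (1,1,1,1,1,1).

The boundary map ∂_3: C_3 → C_2 sends each 3-simplex σ to the alternating sum Σ_i (−1)^i (σ with its i-th vertex removed). For instance
  ∂[1,2,3,4] = [2,3,4] − [1,3,4] + [1,2,4] − [1,2,3],
  ∂[1,3,4,5] = [3,4,5] − [1,4,5] + [1,3,5] − [1,3,4].
This gives a 10×5 integer matrix of rank 4; reducing to Smith normal form yields diagonal entries (1,1,1,1).

From H_k ≅ ker(∂_k) / im(∂_{k+1}) we obtain:

  H_0: rank C_0 − rank ∂_1 = 5 − 4 = 1, and the invariant factors of ∂_1 are all 1, so H_0 = Z.
  H_1: rank ker ∂_1 − rank ∂_2 = (10 − 4) − 6 = 0, and the invariant factors of ∂_2 are all 1, so H_1 = 0.
  H_2: rank ker ∂_2 − rank ∂_3 = (10 − 6) − 4 = 0, and the invariant factors of ∂_3 are all 1, so H_2 = 0.
  H_3: rank ker ∂_3 − rank ∂_4 = (5 − 4) − 0 = 1, and there is no ∂_4, so H_3 = Z.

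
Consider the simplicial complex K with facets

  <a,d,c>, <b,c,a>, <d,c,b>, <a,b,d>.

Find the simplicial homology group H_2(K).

Fix the vertex order a < b < c < d and write every simplex with vertices in increasing order. Then dim K = 2 and the simplices of K are:

  0-simplices (4): a, b, c, d
  1-simplices (6): ab, ac, ad, bc, bd, cd
  2-simplices (4): abc, abd, acd, bcd

so the chain groups are C_0 ≅ Z^4, C_1 ≅ Z^6, C_2 ≅ Z^4.

Boundary ∂_1: C_1 → C_0 sends each edge [p,q] (with p < q) to q − p. For instance
  ∂bc = c − b.
As a 4×6 matrix over Z this has rank 3, with invariant factors (1,1,1).

Boundary ∂_2: C_2 → C_1 maps a triangle to the signed sum of its edges. For instance
  ∂acd = cd − ad + ac,
  ∂abd = bd − ad + ab.
The resulting 6×4 matrix has rank 3, and its Smith normal form has invariant factors (1,1,1).

Now H_k = ker ∂_k / im ∂_{k+1}, so:

  H_2: rank ker ∂_2 − rank ∂_3 = (4 − 3) − 0 = 1, and there is no ∂_3, so H_2 ≅ Z.

H_2 = Z.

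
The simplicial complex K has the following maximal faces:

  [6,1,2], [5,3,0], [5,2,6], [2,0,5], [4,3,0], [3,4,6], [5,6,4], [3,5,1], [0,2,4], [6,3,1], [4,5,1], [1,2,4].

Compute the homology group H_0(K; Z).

K has 7 vertices, 18 edges, 12 triangles.
rank ∂_0 = 0, rank ∂_1 = 6 ⇒ b_0 = 7 − 0 − 6 = 1; all invariant factors of ∂_1 are 1 so no torsion. So H_0 ≅ Z.

H_0 ≅ Z.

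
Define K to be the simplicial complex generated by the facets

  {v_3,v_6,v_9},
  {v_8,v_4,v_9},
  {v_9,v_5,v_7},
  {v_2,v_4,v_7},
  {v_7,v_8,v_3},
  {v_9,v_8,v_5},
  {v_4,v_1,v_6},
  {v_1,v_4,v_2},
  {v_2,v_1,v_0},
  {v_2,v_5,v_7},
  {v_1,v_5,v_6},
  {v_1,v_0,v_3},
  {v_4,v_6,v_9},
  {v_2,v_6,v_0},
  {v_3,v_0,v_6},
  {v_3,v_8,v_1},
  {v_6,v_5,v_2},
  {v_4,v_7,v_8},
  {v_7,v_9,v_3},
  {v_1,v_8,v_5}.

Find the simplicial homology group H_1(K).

Order the vertices as v_0 < v_1 < v_2 < v_3 < v_4 < v_5 < v_6 < v_7 < v_8 < v_9. Listing each simplex with vertices in this order, K has dimension 2 with simplices:

  0-simplices (10): [v_0], [v_1], [v_2], [v_3], [v_4], [v_5], [v_6], [v_7], [v_8], [v_9]
  1-simplices (30): (30 of them)
  2-simplices (20): (20 of them)

so the chain groups are C_0 ≅ Z^10, C_1 ≅ Z^30, C_2 ≅ Z^20.

The boundary map ∂_1: C_1 → C_0 maps an edge to its endpoints' difference, ∂[p,q] = q − p.
As a 10×30 matrix over Z this has rank 9, with invariant factors (1,1,1,1,1,1,1,1,1).

Boundary ∂_2: C_2 → C_1 sends each 2-simplex [p,q,r] to [q,r] − [p,r] + [p,q]. For instance
  ∂[v_0,v_2,v_6] = [v_2,v_6] − [v_0,v_6] + [v_0,v_2],
  ∂[v_2,v_4,v_7] = [v_4,v_7] − [v_2,v_7] + [v_2,v_4].
The 30×20 boundary matrix has rank 20 and Smith normal form diag(1,1,1,1,1,1,1,1,1,1,1,1,1,1,1,1,1,1,1,2).

Computing H_k = (kernel of ∂_k) / (image of ∂_{k+1}):

  H_1: rank ker ∂_1 − rank ∂_2 = (30 − 9) − 20 = 1, and ∂_2 has invariant factor 2 > 1, so H_1 = Z ⊕ Z_2.

H_1 = Z ⊕ Z_2.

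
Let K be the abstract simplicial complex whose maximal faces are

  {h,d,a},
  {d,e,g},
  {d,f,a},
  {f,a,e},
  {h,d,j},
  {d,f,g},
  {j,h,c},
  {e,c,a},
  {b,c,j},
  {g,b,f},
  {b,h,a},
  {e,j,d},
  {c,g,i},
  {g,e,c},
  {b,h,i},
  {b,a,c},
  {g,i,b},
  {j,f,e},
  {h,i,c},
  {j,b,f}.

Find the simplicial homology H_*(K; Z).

Fix the vertex order a < b < c < d < e < f < g < h < i < j and write every simplex with vertices in increasing order. Then dim K = 2 and the simplices of K are:

  0-simplices (10): a, b, c, d, e, f, g, h, i, j
  1-simplices (30): ab, ac, ad, ae, af, ah, bc, bf, bg, bh, bi, bj, ce, cg, ch, ci, cj, de, df, dg, dh, dj, ef, eg, ej, fg, fj, gi, hi, hj
  2-simplices (20): abc, abh, ace, adf, adh, aef, bcj, bfg, bfj, bgi, bhi, ceg, cgi, chi, chj, deg, dej, dfg, dhj, efj

giving chain groups C_0 ≅ Z^10, C_1 ≅ Z^30, C_2 ≅ Z^20.

The boundary map ∂_1: C_1 → C_0 maps an edge to its endpoints' difference, ∂[p,q] = q − p. For instance
  ∂ab = b − a.
The 10×30 boundary matrix has rank 9 and Smith normal form diag(1,1,1,1,1,1,1,1,1).

The boundary map ∂_2: C_2 → C_1 maps a triangle to the signed sum of its edges. For instance
  ∂chi = hi − ci + ch,
  ∂efj = fj − ej + ef.
This gives a 30×20 integer matrix of rank 20; reducing to Smith normal form yields diagonal entries (1,1,1,1,1,1,1,1,1,1,1,1,1,1,1,1,1,1,1,2).

Reading off H_k = ker ∂_k / im ∂_{k+1}:

  H_0: rank C_0 − rank ∂_1 = 10 − 9 = 1, and the invariant factors of ∂_1 are all 1, so H_0 = Z.
  H_1: rank ker ∂_1 − rank ∂_2 = (30 − 9) − 20 = 1, and ∂_2 has invariant factor 2 > 1, so H_1 = Z ⊕ Z/2.
  H_2: rank ker ∂_2 − rank ∂_3 = (20 − 20) − 0 = 0, and there is no ∂_3, so H_2 = 0.

H_0 = Z,  H_1 = Z ⊕ Z/2,  H_2 = 0.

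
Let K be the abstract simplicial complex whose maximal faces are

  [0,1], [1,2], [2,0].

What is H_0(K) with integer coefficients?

H_0 ≅ Z.

K has 3 vertices, 3 edges.
rank ∂_0 = 0, rank ∂_1 = 2 ⇒ b_0 = 3 − 0 − 2 = 1; all invariant factors of ∂_1 are 1 so no torsion. So H_0 ≅ Z.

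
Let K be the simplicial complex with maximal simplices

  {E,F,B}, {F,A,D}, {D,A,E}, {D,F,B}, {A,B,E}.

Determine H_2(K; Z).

H_2 ≅ 0.

We work with the vertex ordering A < B < D < E < F. The simplices of K, each written with vertices in increasing order, are:

  0-simplices (5): A, B, D, E, F
  1-simplices (10): AB, AD, AE, AF, BD, BE, BF, DE, DF, EF
  2-simplices (5): ABE, ADE, ADF, BDF, BEF

Hence C_0 ≅ Z^5, C_1 ≅ Z^10, C_2 ≅ Z^5.

Boundary ∂_1: C_1 → C_0 maps an edge to its endpoints' difference, ∂[p,q] = q − p.
The 5×10 boundary matrix has rank 4 and Smith normal form diag(1,1,1,1).

Boundary ∂_2: C_2 → C_1 sends each 2-simplex [p,q,r] to [q,r] − [p,r] + [p,q]. For instance
  ∂BDF = DF − BF + BD,
  ∂ABE = BE − AE + AB.
The 10×5 boundary matrix has rank 5 and Smith normal form diag(1,1,1,1,1).

Reading off H_k = ker ∂_k / im ∂_{k+1}:

  H_2: rank ker ∂_2 − rank ∂_3 = (5 − 5) − 0 = 0, and there is no ∂_3, so H_2 ≅ 0.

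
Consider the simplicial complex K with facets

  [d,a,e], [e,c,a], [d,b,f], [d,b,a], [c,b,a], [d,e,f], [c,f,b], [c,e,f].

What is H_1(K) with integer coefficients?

H_1 ≅ 0.

K has 6 vertices, 12 edges, 8 triangles.
rank ∂_1 = 5, rank ∂_2 = 7 ⇒ b_1 = 12 − 5 − 7 = 0; all invariant factors of ∂_2 are 1 so no torsion. So H_1 = 0.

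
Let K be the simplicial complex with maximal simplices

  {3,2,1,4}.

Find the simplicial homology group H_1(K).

H_1 = 0.

Fix the vertex order 1 < 2 < 3 < 4 and write every simplex with vertices in increasing order. Then dim K = 3 and the simplices of K are:

  0-simplices (4): [1], [2], [3], [4]
  1-simplices (6): [1,2], [1,3], [1,4], [2,3], [2,4], [3,4]
  2-simplices (4): [1,2,3], [1,2,4], [1,3,4], [2,3,4]
  3-simplices (1): [1,2,3,4]

so the chain groups are C_0 ≅ Z^4, C_1 ≅ Z^6, C_2 ≅ Z^4, C_3 ≅ Z^1.

The boundary map ∂_1: C_1 → C_0 sends each edge [p,q] (with p < q) to q − p.
The 4×6 boundary matrix has rank 3 and Smith normal form diag(1,1,1).

Boundary ∂_2: C_2 → C_1 maps a triangle to the signed sum of its edges. For instance
  ∂[1,2,3] = [2,3] − [1,3] + [1,2],
  ∂[1,3,4] = [3,4] − [1,4] + [1,3].
This gives a 6×4 integer matrix of rank 3; reducing to Smith normal form yields diagonal entries (1,1,1).

The boundary map ∂_3: C_3 → C_2 sends each 3-simplex σ to the alternating sum Σ_i (−1)^i (σ with its i-th vertex removed). For instance
  ∂[1,2,3,4] = [2,3,4] − [1,3,4] + [1,2,4] − [1,2,3].
This gives a 4×1 integer matrix of rank 1; reducing to Smith normal form yields diagonal entries (1).

Reading off H_k = ker ∂_k / im ∂_{k+1}:

  H_1: rank ker ∂_1 − rank ∂_2 = (6 − 3) − 3 = 0, and the invariant factors of ∂_2 are all 1, so H_1 ≅ 0.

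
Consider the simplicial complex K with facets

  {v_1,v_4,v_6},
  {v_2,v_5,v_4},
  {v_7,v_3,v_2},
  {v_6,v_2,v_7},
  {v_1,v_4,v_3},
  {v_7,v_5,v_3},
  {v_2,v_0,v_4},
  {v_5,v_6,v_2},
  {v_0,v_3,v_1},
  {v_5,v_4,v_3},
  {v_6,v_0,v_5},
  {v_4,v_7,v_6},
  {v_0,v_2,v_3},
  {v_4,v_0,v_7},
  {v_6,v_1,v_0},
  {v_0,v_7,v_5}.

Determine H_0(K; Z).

H_0 ≅ Z.

K has 8 vertices, 24 edges, 16 triangles.
rank ∂_0 = 0, rank ∂_1 = 7 ⇒ b_0 = 8 − 0 − 7 = 1; all invariant factors of ∂_1 are 1 so no torsion. So H_0 = Z.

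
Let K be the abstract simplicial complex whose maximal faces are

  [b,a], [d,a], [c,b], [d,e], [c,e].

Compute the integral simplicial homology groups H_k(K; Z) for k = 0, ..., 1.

Order the vertices as a < b < c < d < e. Listing each simplex with vertices in this order, K has dimension 1 with simplices:

  0-simplices (5): a, b, c, d, e
  1-simplices (5): ab, ad, bc, ce, de

giving chain groups C_0 ≅ Z^5, C_1 ≅ Z^5.

∂_1: C_1 → C_0 maps an edge to its endpoints' difference, ∂[p,q] = q − p. For instance
  ∂de = e − d.
This gives a 5×5 integer matrix of rank 4; reducing to Smith normal form yields diagonal entries (1,1,1,1).

Computing H_k = (kernel of ∂_k) / (image of ∂_{k+1}):

  H_0: rank C_0 − rank ∂_1 = 5 − 4 = 1, and the invariant factors of ∂_1 are all 1, so H_0 = Z.
  H_1: rank ker ∂_1 − rank ∂_2 = (5 − 4) − 0 = 1, and there is no ∂_2, so H_1 = Z.

(K is a triangulation of the circle S^1.)

H_0 = Z,  H_1 = Z.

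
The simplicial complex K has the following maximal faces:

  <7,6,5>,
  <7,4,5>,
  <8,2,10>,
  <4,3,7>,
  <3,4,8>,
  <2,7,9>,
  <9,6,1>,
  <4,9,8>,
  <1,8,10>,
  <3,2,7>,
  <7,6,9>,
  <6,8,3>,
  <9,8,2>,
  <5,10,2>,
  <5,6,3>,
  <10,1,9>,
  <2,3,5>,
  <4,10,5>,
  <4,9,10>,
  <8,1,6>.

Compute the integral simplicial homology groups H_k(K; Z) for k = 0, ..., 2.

Take the total order 1 < 2 < 3 < 4 < 5 < 6 < 7 < 8 < 9 < 10 on the vertex set. Then K (dimension 2) consists of the simplices:

  0-simplices (10): [1], [2], [3], [4], [5], [6], [7], [8], [9], [10]
  1-simplices (30): (30 of them)
  2-simplices (20): (20 of them)

Hence C_0 ≅ Z^10, C_1 ≅ Z^30, C_2 ≅ Z^20.

The boundary map ∂_1: C_1 → C_0 maps an edge to its endpoints' difference, ∂[p,q] = q − p.
The resulting 10×30 matrix has rank 9, and its Smith normal form has invariant factors (1,1,1,1,1,1,1,1,1).

The boundary map ∂_2: C_2 → C_1 acts by ∂[p,q,r] = [q,r] − [p,r] + [p,q]. For instance
  ∂[1,6,8] = [6,8] − [1,8] + [1,6],
  ∂[2,5,10] = [5,10] − [2,10] + [2,5].
The resulting 30×20 matrix has rank 20, and its Smith normal form has invariant factors (1,1,1,1,1,1,1,1,1,1,1,1,1,1,1,1,1,1,1,2).

Reading off H_k = ker ∂_k / im ∂_{k+1}:

  H_0: rank C_0 − rank ∂_1 = 10 − 9 = 1, and the invariant factors of ∂_1 are all 1, so H_0 = Z.
  H_1: rank ker ∂_1 − rank ∂_2 = (30 − 9) − 20 = 1, and ∂_2 has invariant factor 2 > 1, so H_1 = Z ⊕ Z/2Z.
  H_2: rank ker ∂_2 − rank ∂_3 = (20 − 20) − 0 = 0, and there is no ∂_3, so H_2 = 0.

H_0 = Z,  H_1 = Z ⊕ Z/2Z,  H_2 = 0.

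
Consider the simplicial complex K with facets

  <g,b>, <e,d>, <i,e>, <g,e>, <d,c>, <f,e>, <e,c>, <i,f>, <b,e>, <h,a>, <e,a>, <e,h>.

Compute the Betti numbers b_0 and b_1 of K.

Take the total order a < b < c < d < e < f < g < h < i on the vertex set. Then K (dimension 1) consists of the simplices:

  0-simplices (9): a, b, c, d, e, f, g, h, i
  1-simplices (12): ae, ah, be, bg, cd, ce, de, ef, eg, eh, ei, fi

Hence C_0 ≅ Z^9, C_1 ≅ Z^12.

The boundary map ∂_1: C_1 → C_0 maps an edge to its endpoints' difference, ∂[p,q] = q − p. For instance
  ∂ah = h − a.
The 9×12 boundary matrix has rank 8 and Smith normal form diag(1,1,1,1,1,1,1,1).

Reading off H_k = ker ∂_k / im ∂_{k+1}:

  H_0: rank C_0 − rank ∂_1 = 9 − 8 = 1, and the invariant factors of ∂_1 are all 1, so H_0 = Z.
  H_1: rank ker ∂_1 − rank ∂_2 = (12 − 8) − 0 = 4, and there is no ∂_2, so H_1 = Z^4.

(K is a triangulation of a wedge of 4 circles.)

Hence the Betti numbers are b_0 = 1, b_1 = 4.

b_0 = 1, b_1 = 4.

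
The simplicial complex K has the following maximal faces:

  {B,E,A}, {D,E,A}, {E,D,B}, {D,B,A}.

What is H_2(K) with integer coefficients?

H_2 ≅ Z.

Take the total order A < B < D < E on the vertex set. Then K (dimension 2) consists of the simplices:

  0-simplices (4): A, B, D, E
  1-simplices (6): AB, AD, AE, BD, BE, DE
  2-simplices (4): ABD, ABE, ADE, BDE

so the chain groups are C_0 ≅ Z^4, C_1 ≅ Z^6, C_2 ≅ Z^4.

∂_1: C_1 → C_0 maps an edge to its endpoints' difference, ∂[p,q] = q − p.
The 4×6 boundary matrix has rank 3 and Smith normal form diag(1,1,1).

The boundary map ∂_2: C_2 → C_1 acts by ∂[p,q,r] = [q,r] − [p,r] + [p,q]. For instance
  ∂ADE = DE − AE + AD,
  ∂BDE = DE − BE + BD.
This gives a 6×4 integer matrix of rank 3; reducing to Smith normal form yields diagonal entries (1,1,1).

Computing H_k = (kernel of ∂_k) / (image of ∂_{k+1}):

  H_2: rank ker ∂_2 − rank ∂_3 = (4 − 3) − 0 = 1, and there is no ∂_3, so H_2 = Z.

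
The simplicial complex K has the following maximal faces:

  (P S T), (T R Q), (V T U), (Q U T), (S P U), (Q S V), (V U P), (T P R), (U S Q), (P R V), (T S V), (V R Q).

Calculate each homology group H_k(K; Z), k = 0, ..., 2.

H_0 ≅ Z,  H_1 ≅ Z/2Z,  H_2 = 0.

K has 7 vertices, 18 edges, 12 triangles.
rank ∂_0 = 0, rank ∂_1 = 6 ⇒ b_0 = 7 − 0 − 6 = 1; all invariant factors of ∂_1 are 1 so no torsion. So H_0 ≅ Z.
rank ∂_1 = 6, rank ∂_2 = 12 ⇒ b_1 = 18 − 6 − 12 = 0; ∂_2 has invariant factor(s) [2] giving torsion. So H_1 ≅ Z/2Z.
rank ∂_2 = 12, rank ∂_3 = 0 ⇒ b_2 = 12 − 12 − 0 = 0. So H_2 ≅ 0.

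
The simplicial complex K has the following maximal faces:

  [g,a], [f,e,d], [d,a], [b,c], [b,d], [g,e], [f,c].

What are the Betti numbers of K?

b_0 = 1, b_1 = 2, b_2 = 0.

We work with the vertex ordering a < b < c < d < e < f < g. The simplices of K, each written with vertices in increasing order, are:

  0-simplices (7): a, b, c, d, e, f, g
  1-simplices (9): ad, ag, bc, bd, cf, de, df, ef, eg
  2-simplices (1): def

Hence C_0 ≅ Z^7, C_1 ≅ Z^9, C_2 ≅ Z^1.

Boundary ∂_1: C_1 → C_0 is given by ∂[p,q] = [q] − [p]. For instance
  ∂bd = d − b.
The resulting 7×9 matrix has rank 6, and its Smith normal form has invariant factors (1,1,1,1,1,1).

The boundary map ∂_2: C_2 → C_1 acts by ∂[p,q,r] = [q,r] − [p,r] + [p,q]. For instance
  ∂def = ef − df + de.
The resulting 9×1 matrix has rank 1, and its Smith normal form has invariant factors (1).

Now H_k = ker ∂_k / im ∂_{k+1}, so:

  H_0: rank C_0 − rank ∂_1 = 7 − 6 = 1, and the invariant factors of ∂_1 are all 1, so H_0 = Z.
  H_1: rank ker ∂_1 − rank ∂_2 = (9 − 6) − 1 = 2, and the invariant factors of ∂_2 are all 1, so H_1 = Z^2.
  H_2: rank ker ∂_2 − rank ∂_3 = (1 − 1) − 0 = 0, and there is no ∂_3, so H_2 = 0.

As a check, the Euler characteristic is 7 − 9 + 1 = -1, which agrees with 1 − 2 + 0 = -1.

Hence the Betti numbers are b_0 = 1, b_1 = 2, b_2 = 0.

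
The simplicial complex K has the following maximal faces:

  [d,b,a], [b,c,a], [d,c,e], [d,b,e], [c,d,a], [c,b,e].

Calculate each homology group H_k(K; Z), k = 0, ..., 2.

K has 5 vertices, 9 edges, 6 triangles.
rank ∂_0 = 0, rank ∂_1 = 4 ⇒ b_0 = 5 − 0 − 4 = 1; all invariant factors of ∂_1 are 1 so no torsion. So H_0 = Z.
rank ∂_1 = 4, rank ∂_2 = 5 ⇒ b_1 = 9 − 4 − 5 = 0; all invariant factors of ∂_2 are 1 so no torsion. So H_1 = 0.
rank ∂_2 = 5, rank ∂_3 = 0 ⇒ b_2 = 6 − 5 − 0 = 1. So H_2 = Z.

H_0 = Z,  H_1 = 0,  H_2 = Z.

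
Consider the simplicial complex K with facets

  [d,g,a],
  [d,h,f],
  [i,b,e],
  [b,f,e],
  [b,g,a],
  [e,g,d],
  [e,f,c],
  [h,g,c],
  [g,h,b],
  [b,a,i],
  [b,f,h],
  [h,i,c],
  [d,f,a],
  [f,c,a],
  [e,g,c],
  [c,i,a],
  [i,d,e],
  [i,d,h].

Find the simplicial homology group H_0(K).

Order the vertices as a < b < c < d < e < f < g < h < i. Listing each simplex with vertices in this order, K has dimension 2 with simplices:

  0-simplices (9): a, b, c, d, e, f, g, h, i
  1-simplices (27): ab, ac, ad, af, ag, ai, be, bf, bg, bh, bi, ce, cf, cg, ch, ci, de, df, dg, dh, di, ef, eg, ei, fh, gh, hi
  2-simplices (18): abg, abi, acf, aci, adf, adg, bef, bei, bfh, bgh, cef, ceg, cgh, chi, deg, dei, dfh, dhi

so the chain groups are C_0 ≅ Z^9, C_1 ≅ Z^27, C_2 ≅ Z^18.

The boundary map ∂_1: C_1 → C_0 sends each edge [p,q] (with p < q) to q − p. For instance
  ∂cg = g − c.
The resulting 9×27 matrix has rank 8, and its Smith normal form has invariant factors (1,1,1,1,1,1,1,1).

Boundary ∂_2: C_2 → C_1 maps a triangle to the signed sum of its edges. For instance
  ∂adf = df − af + ad,
  ∂ceg = eg − cg + ce.
This gives a 27×18 integer matrix of rank 17; reducing to Smith normal form yields diagonal entries (1,1,1,1,1,1,1,1,1,1,1,1,1,1,1,1,1).

Reading off H_k = ker ∂_k / im ∂_{k+1}:

  H_0: rank C_0 − rank ∂_1 = 9 − 8 = 1, and the invariant factors of ∂_1 are all 1, so H_0 = Z.

H_0 ≅ Z.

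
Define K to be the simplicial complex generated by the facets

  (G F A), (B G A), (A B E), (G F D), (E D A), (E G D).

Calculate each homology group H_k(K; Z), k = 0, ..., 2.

H_0 ≅ Z,  H_1 ≅ Z,  H_2 = 0.

We work with the vertex ordering A < B < D < E < F < G. The simplices of K, each written with vertices in increasing order, are:

  0-simplices (6): A, B, D, E, F, G
  1-simplices (12): AB, AD, AE, AF, AG, BE, BG, DE, DF, DG, EG, FG
  2-simplices (6): ABE, ABG, ADE, AFG, DEG, DFG

Hence C_0 ≅ Z^6, C_1 ≅ Z^12, C_2 ≅ Z^6.

Boundary ∂_1: C_1 → C_0 maps an edge to its endpoints' difference, ∂[p,q] = q − p.
As a 6×12 matrix over Z this has rank 5, with invariant factors (1,1,1,1,1).

∂_2: C_2 → C_1 sends each 2-simplex [p,q,r] to [q,r] − [p,r] + [p,q]. For instance
  ∂ABE = BE − AE + AB,
  ∂AFG = FG − AG + AF.
As a 12×6 matrix over Z this has rank 6, with invariant factors (1,1,1,1,1,1).

Reading off H_k = ker ∂_k / im ∂_{k+1}:

  H_0: rank C_0 − rank ∂_1 = 6 − 5 = 1, and the invariant factors of ∂_1 are all 1, so H_0 ≅ Z.
  H_1: rank ker ∂_1 − rank ∂_2 = (12 − 5) − 6 = 1, and the invariant factors of ∂_2 are all 1, so H_1 ≅ Z.
  H_2: rank ker ∂_2 − rank ∂_3 = (6 − 6) − 0 = 0, and there is no ∂_3, so H_2 ≅ 0.

As a check, the Euler characteristic is 6 − 12 + 6 = 0, which agrees with 1 − 1 + 0 = 0.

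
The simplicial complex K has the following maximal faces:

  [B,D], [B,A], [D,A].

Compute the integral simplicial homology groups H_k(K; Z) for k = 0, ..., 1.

Take the total order A < B < D on the vertex set. Then K (dimension 1) consists of the simplices:

  0-simplices (3): A, B, D
  1-simplices (3): AB, AD, BD

giving chain groups C_0 ≅ Z^3, C_1 ≅ Z^3.

Boundary ∂_1: C_1 → C_0 is given by ∂[p,q] = [q] − [p].
The 3×3 boundary matrix has rank 2 and Smith normal form diag(1,1).

From H_k ≅ ker(∂_k) / im(∂_{k+1}) we obtain:

  H_0: rank C_0 − rank ∂_1 = 3 − 2 = 1, and the invariant factors of ∂_1 are all 1, so H_0 ≅ Z.
  H_1: rank ker ∂_1 − rank ∂_2 = (3 − 2) − 0 = 1, and there is no ∂_2, so H_1 ≅ Z.

(K is a triangulation of the circle S^1.)

H_0 ≅ Z,  H_1 ≅ Z.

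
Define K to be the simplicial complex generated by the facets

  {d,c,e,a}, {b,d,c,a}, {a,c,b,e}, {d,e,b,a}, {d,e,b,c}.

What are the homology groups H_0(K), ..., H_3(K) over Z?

We work with the vertex ordering a < b < c < d < e. The simplices of K, each written with vertices in increasing order, are:

  0-simplices (5): a, b, c, d, e
  1-simplices (10): ab, ac, ad, ae, bc, bd, be, cd, ce, de
  2-simplices (10): abc, abd, abe, acd, ace, ade, bcd, bce, bde, cde
  3-simplices (5): abcd, abce, abde, acde, bcde

giving chain groups C_0 ≅ Z^5, C_1 ≅ Z^10, C_2 ≅ Z^10, C_3 ≅ Z^5.

∂_1: C_1 → C_0 maps an edge to its endpoints' difference, ∂[p,q] = q − p. For instance
  ∂be = e − b.
As a 5×10 matrix over Z this has rank 4, with invariant factors (1,1,1,1).

Boundary ∂_2: C_2 → C_1 sends each 2-simplex [p,q,r] to [q,r] − [p,r] + [p,q]. For instance
  ∂bce = ce − be + bc,
  ∂abd = bd − ad + ab.
The resulting 10×10 matrix has rank 6, and its Smith normal form has invariant factors (1,1,1,1,1,1).

Boundary ∂_3: C_3 → C_2 sends each 3-simplex σ to the alternating sum Σ_i (−1)^i (σ with its i-th vertex removed). For instance
  ∂abcd = bcd − acd + abd − abc,
  ∂acde = cde − ade + ace − acd.
This gives a 10×5 integer matrix of rank 4; reducing to Smith normal form yields diagonal entries (1,1,1,1).

Now H_k = ker ∂_k / im ∂_{k+1}, so:

  H_0: rank C_0 − rank ∂_1 = 5 − 4 = 1, and the invariant factors of ∂_1 are all 1, so H_0 ≅ Z.
  H_1: rank ker ∂_1 − rank ∂_2 = (10 − 4) − 6 = 0, and the invariant factors of ∂_2 are all 1, so H_1 ≅ 0.
  H_2: rank ker ∂_2 − rank ∂_3 = (10 − 6) − 4 = 0, and the invariant factors of ∂_3 are all 1, so H_2 ≅ 0.
  H_3: rank ker ∂_3 − rank ∂_4 = (5 − 4) − 0 = 1, and there is no ∂_4, so H_3 ≅ Z.

As a check, the Euler characteristic is 5 − 10 + 10 − 5 = 0, which agrees with 1 − 0 + 0 − 1 = 0.
(K is a triangulation of the 3-sphere S^3.)

H_0 ≅ Z,  H_1 = 0,  H_2 = 0,  H_3 ≅ Z.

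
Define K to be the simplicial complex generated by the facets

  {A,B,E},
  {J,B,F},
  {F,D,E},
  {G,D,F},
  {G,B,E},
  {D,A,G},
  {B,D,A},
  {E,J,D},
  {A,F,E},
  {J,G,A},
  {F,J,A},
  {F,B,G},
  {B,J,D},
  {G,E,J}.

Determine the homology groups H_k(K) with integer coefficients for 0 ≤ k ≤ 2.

H_0 = Z,  H_1 = Z^2,  H_2 = Z.

We work with the vertex ordering A < B < D < E < F < G < J. The simplices of K, each written with vertices in increasing order, are:

  0-simplices (7): A, B, D, E, F, G, J
  1-simplices (21): AB, AD, AE, AF, AG, AJ, BD, BE, BF, BG, BJ, DE, DF, DG, DJ, EF, EG, EJ, FG, FJ, GJ
  2-simplices (14): ABD, ABE, ADG, AEF, AFJ, AGJ, BDJ, BEG, BFG, BFJ, DEF, DEJ, DFG, EGJ

so the chain groups are C_0 ≅ Z^7, C_1 ≅ Z^21, C_2 ≅ Z^14.

The boundary map ∂_1: C_1 → C_0 maps an edge to its endpoints' difference, ∂[p,q] = q − p.
This gives a 7×21 integer matrix of rank 6; reducing to Smith normal form yields diagonal entries (1,1,1,1,1,1).

∂_2: C_2 → C_1 acts by ∂[p,q,r] = [q,r] − [p,r] + [p,q]. For instance
  ∂BDJ = DJ − BJ + BD,
  ∂AEF = EF − AF + AE.
The 21×14 boundary matrix has rank 13 and Smith normal form diag(1,1,1,1,1,1,1,1,1,1,1,1,1).

Computing H_k = (kernel of ∂_k) / (image of ∂_{k+1}):

  H_0: rank C_0 − rank ∂_1 = 7 − 6 = 1, and the invariant factors of ∂_1 are all 1, so H_0 = Z.
  H_1: rank ker ∂_1 − rank ∂_2 = (21 − 6) − 13 = 2, and the invariant factors of ∂_2 are all 1, so H_1 = Z^2.
  H_2: rank ker ∂_2 − rank ∂_3 = (14 − 13) − 0 = 1, and there is no ∂_3, so H_2 = Z.

As a check, the Euler characteristic is 7 − 21 + 14 = 0, which agrees with 1 − 2 + 1 = 0.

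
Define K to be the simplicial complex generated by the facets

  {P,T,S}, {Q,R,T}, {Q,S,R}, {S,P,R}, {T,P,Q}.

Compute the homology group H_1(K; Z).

H_1 = Z.

K has 5 vertices, 10 edges, 5 triangles.
rank ∂_1 = 4, rank ∂_2 = 5 ⇒ b_1 = 10 − 4 − 5 = 1; all invariant factors of ∂_2 are 1 so no torsion. So H_1 = Z.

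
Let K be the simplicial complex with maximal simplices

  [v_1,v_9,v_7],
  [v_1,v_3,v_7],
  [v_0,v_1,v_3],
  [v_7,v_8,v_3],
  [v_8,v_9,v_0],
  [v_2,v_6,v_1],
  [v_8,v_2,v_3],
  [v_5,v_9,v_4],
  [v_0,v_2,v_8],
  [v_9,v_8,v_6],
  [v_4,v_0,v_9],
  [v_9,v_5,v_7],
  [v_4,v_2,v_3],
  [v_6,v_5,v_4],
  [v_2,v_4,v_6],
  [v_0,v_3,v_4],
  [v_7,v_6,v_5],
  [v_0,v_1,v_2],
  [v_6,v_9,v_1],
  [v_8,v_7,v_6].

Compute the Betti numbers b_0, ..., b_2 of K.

Take the total order v_0 < v_1 < v_2 < v_3 < v_4 < v_5 < v_6 < v_7 < v_8 < v_9 on the vertex set. Then K (dimension 2) consists of the simplices:

  0-simplices (10): [v_0], [v_1], [v_2], [v_3], [v_4], [v_5], [v_6], [v_7], [v_8], [v_9]
  1-simplices (30): (30 of them)
  2-simplices (20): (20 of them)

giving chain groups C_0 ≅ Z^10, C_1 ≅ Z^30, C_2 ≅ Z^20.

∂_1: C_1 → C_0 sends each edge [p,q] (with p < q) to q − p. For instance
  ∂[v_6,v_9] = [v_9] − [v_6].
The resulting 10×30 matrix has rank 9, and its Smith normal form has invariant factors (1,1,1,1,1,1,1,1,1).

The boundary map ∂_2: C_2 → C_1 acts by ∂[p,q,r] = [q,r] − [p,r] + [p,q]. For instance
  ∂[v_0,v_3,v_4] = [v_3,v_4] − [v_0,v_4] + [v_0,v_3],
  ∂[v_1,v_3,v_7] = [v_3,v_7] − [v_1,v_7] + [v_1,v_3].
The 30×20 boundary matrix has rank 20 and Smith normal form diag(1,1,1,1,1,1,1,1,1,1,1,1,1,1,1,1,1,1,1,2).

From H_k ≅ ker(∂_k) / im(∂_{k+1}) we obtain:

  H_0: rank C_0 − rank ∂_1 = 10 − 9 = 1, and the invariant factors of ∂_1 are all 1, so H_0 ≅ Z.
  H_1: rank ker ∂_1 − rank ∂_2 = (30 − 9) − 20 = 1, and ∂_2 has invariant factor 2 > 1, so H_1 ≅ Z ⊕ Z/2Z.
  H_2: rank ker ∂_2 − rank ∂_3 = (20 − 20) − 0 = 0, and there is no ∂_3, so H_2 ≅ 0.

As a check, the Euler characteristic is 10 − 30 + 20 = 0, which agrees with 1 − 1 + 0 = 0.
(K is a triangulation of the Klein bottle.)

Hence the Betti numbers are b_0 = 1, b_1 = 1, b_2 = 0.

b_0 = 1, b_1 = 1, b_2 = 0.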